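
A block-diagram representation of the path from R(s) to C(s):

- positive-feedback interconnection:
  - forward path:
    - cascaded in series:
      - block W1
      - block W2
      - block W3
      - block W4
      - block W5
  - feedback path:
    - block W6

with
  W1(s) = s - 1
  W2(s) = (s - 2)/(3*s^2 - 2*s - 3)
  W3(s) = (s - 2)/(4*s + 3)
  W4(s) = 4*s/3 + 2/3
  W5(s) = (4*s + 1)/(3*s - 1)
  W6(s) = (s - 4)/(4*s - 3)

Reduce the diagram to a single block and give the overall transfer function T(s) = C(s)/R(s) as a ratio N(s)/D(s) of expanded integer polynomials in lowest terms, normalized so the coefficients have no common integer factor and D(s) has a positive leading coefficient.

Step 1: multiply W1, W2, W3, W4, W5 (series): (16*s^5 - 68*s^4 + 70*s^3 + 22*s^2 - 32*s - 8)/(108*s^4 - 27*s^3 - 165*s^2 - 27*s + 27)
Step 2: reduce the feedback loop with forward (W1*W2*W3*W4*W5) and return W6; the result is T(s) itself (integer coefficients, no common factor, positive leading denominator coefficient)

Therefore the answer is (-64*s^6 + 320*s^5 - 484*s^4 + 122*s^3 + 194*s^2 - 64*s - 24)/(16*s^6 - 564*s^5 + 774*s^4 + 321*s^3 - 507*s^2 - 69*s + 113).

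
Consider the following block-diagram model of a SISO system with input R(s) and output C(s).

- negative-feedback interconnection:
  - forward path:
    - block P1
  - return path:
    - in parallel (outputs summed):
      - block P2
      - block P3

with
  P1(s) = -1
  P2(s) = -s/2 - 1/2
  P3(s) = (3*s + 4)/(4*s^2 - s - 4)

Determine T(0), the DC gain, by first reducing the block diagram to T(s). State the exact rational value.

Answer: -2/5

Working:
Step 1. reduce the parallel group P2, P3 -> (-4*s^3 - 3*s^2 + 11*s + 12)/(8*s^2 - 2*s - 8)
Step 2. close the feedback loop around P1, (P2+P3) -> (-8*s^2 + 2*s + 8)/(4*s^3 + 11*s^2 - 13*s - 20)
DC gain: substitute s = 0 into T(s) from step 2: T(0) = 8/(-20) = -2/5.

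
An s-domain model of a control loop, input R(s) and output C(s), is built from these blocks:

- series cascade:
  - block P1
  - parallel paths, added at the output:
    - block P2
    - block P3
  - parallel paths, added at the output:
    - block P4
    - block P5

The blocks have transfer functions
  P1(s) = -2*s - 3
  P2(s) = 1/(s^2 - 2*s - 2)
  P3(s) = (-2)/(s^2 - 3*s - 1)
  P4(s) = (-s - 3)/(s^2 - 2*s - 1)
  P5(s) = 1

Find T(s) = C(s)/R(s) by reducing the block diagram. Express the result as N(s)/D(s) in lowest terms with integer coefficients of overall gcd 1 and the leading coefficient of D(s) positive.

Answer: (2*s^5 - 5*s^4 - 20*s^3 + 14*s^2 + 63*s + 36)/(s^6 - 7*s^5 + 12*s^4 + 7*s^3 - 17*s^2 - 12*s - 2)

Working:
Step 1: parallel reduction of P2, P3, giving (-s^2 + s + 3)/(s^4 - 5*s^3 + 3*s^2 + 8*s + 2)
Step 2: parallel reduction of P4, P5, giving (s^2 - 3*s - 4)/(s^2 - 2*s - 1)
Step 3: reduce the series chain P1, (P2+P3), (P4+P5), which is the overall transfer function T(s) = C(s)/R(s) in lowest terms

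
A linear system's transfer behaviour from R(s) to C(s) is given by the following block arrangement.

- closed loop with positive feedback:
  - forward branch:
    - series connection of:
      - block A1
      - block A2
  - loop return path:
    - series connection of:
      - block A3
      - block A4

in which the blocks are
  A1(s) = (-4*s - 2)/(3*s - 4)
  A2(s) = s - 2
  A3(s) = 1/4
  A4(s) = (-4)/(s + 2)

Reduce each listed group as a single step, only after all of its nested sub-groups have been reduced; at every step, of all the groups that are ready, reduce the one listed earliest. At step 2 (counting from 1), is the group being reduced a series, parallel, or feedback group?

Step 1: multiply A1, A2 (series)
Step 2: multiply A3, A4 (series)
Step 3: feedback reduction of (A1*A2), (A3*A4)
The group at step 2 is a series group.

Answer: series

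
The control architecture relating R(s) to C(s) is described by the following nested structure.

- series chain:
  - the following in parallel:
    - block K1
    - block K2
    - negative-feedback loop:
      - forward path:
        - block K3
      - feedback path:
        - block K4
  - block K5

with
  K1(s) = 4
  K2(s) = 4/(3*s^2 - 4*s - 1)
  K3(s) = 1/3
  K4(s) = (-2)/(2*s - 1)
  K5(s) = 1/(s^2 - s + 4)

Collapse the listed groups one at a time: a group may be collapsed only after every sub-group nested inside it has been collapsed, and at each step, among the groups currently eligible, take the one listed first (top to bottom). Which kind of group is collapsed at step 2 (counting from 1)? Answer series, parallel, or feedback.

(1) feedback reduction of K3, K4
(2) parallel reduction of K1, K2, [K3/(1+K3*K4)]
(3) combine (K1+K2+[K3/(1+K3*K4)]), K5 in series
At step 2 the group reduced is parallel.

Final answer: parallel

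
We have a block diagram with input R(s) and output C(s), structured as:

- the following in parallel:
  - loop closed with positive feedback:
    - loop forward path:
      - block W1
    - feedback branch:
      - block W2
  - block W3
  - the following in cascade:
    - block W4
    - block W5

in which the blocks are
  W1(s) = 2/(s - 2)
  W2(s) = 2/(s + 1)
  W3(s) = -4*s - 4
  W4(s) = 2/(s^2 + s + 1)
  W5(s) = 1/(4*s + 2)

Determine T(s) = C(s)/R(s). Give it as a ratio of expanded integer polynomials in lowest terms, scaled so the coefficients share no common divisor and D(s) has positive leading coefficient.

Step 1 - reduce the feedback loop with forward W1 and return W2 = (2*s + 2)/(s^2 - s - 6)
Step 2 - multiply W4, W5 (series) = 1/(2*s^3 + 3*s^2 + 3*s + 1)
Step 3 - add [W1/(1-W1*W2)], W3, (W4*W5) (parallel): this yields T(s), and no further normalization is needed

Answer: (-8*s^6 - 12*s^5 + 48*s^4 + 138*s^3 + 169*s^2 + 107*s + 20)/(2*s^5 + s^4 - 12*s^3 - 20*s^2 - 19*s - 6)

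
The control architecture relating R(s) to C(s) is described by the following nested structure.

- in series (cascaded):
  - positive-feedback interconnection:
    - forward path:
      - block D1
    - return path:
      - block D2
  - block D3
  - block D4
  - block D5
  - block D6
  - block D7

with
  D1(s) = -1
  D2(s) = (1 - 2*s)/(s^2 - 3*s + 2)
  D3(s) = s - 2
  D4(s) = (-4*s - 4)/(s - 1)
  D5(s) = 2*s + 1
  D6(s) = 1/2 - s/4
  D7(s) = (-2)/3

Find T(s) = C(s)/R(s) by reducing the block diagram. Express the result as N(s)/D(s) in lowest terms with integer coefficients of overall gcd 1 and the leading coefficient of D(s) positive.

Step 1. reduce the feedback loop with forward D1 and return D2, giving (-s^2 + 3*s - 2)/(s^2 - 5*s + 3)
Step 2. series reduction of [D1/(1-D1*D2)], D3, D4, D5, D6, D7 - this is the overall T(s), already in the required normalized form

Hence the answer: (4*s^5 - 18*s^4 + 14*s^3 + 28*s^2 - 24*s - 16)/(3*s^2 - 15*s + 9)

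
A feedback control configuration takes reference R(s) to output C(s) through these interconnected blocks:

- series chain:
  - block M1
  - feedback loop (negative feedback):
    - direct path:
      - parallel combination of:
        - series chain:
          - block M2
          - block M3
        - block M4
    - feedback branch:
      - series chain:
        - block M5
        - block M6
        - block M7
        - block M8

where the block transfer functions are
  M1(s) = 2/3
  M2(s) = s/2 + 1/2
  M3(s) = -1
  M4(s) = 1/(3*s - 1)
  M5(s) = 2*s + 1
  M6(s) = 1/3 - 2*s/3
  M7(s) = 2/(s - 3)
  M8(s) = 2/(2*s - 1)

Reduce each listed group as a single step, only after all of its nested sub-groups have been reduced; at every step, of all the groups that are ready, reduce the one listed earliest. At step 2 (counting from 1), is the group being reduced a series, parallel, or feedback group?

Step 1 - series reduction of M2, M3
Step 2 - parallel reduction of (M2*M3), M4
Step 3 - multiply M5, M6, M7, M8 (series)
Step 4 - reduce the feedback loop with forward ((M2*M3)+M4) and return (M5*M6*M7*M8)
Step 5 - cascade M1, [((M2*M3)+M4)/(1+((M2*M3)+M4)*(M5*M6*M7*M8))]
Step 2: parallel.

Answer: parallel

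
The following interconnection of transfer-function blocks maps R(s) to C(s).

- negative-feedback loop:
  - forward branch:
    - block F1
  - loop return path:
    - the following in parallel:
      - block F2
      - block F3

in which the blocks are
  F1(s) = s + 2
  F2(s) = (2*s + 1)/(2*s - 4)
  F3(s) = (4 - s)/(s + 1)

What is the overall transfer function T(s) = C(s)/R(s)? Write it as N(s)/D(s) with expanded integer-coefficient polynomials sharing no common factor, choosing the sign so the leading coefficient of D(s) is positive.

The answer is (2*s^3 + 2*s^2 - 8*s - 8)/(17*s^2 + 13*s - 34).

Reasoning:
Step 1 - parallel reduction of F2, F3 = (15*s - 15)/(2*s^2 - 2*s - 4)
Step 2 - collapse the loop (F1 forward, (F2+F3) return), giving the overall T(s)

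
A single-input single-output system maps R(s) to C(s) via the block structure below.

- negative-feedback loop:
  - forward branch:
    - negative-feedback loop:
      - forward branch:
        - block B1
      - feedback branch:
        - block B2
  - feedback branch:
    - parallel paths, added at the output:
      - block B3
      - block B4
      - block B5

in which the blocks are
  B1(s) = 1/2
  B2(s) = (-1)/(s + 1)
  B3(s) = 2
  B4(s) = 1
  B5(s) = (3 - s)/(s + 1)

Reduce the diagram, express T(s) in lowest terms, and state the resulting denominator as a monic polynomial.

[1] collapse the loop (B1 forward, B2 return): (s + 1)/(2*s + 1)
[2] reduce the parallel group B3, B4, B5: (2*s + 6)/(s + 1)
[3] close the feedback loop around [B1/(1+B1*B2)], (B3+B4+B5): (s + 1)/(4*s + 7)
The result of step 3 is T(s) in lowest terms. Its denominator has leading coefficient 4; dividing the denominator through by 4 makes it monic.

Therefore the answer is s + 7/4.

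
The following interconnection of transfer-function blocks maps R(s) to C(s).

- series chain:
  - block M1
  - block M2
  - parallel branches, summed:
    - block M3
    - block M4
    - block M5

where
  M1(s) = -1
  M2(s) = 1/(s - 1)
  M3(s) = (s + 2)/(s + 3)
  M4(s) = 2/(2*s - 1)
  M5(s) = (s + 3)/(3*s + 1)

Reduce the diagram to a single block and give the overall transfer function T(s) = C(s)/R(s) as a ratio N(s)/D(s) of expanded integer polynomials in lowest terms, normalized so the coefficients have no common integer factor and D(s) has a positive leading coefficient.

Step 1 - sum the parallel branches M3, M4, M5 gives (8*s^3 + 28*s^2 + 29*s - 5)/(6*s^3 + 17*s^2 - 4*s - 3)
Step 2 - reduce the series chain M1, M2, (M3+M4+M5): this yields T(s), and no further normalization is needed

Therefore the answer is (-8*s^3 - 28*s^2 - 29*s + 5)/(6*s^4 + 11*s^3 - 21*s^2 + s + 3).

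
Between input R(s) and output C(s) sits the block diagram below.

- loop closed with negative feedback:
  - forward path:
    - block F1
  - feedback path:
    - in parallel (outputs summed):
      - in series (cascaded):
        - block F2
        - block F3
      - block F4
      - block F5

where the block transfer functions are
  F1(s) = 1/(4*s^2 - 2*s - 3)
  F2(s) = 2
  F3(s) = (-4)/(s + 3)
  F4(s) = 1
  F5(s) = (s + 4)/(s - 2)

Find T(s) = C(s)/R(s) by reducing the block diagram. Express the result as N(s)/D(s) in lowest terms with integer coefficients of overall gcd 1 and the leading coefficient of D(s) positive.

Reducing step by step:

(1) combine F2, F3 in series -> (-8)/(s + 3)
(2) sum the parallel branches (F2*F3), F4, F5 -> (2*s^2 + 22)/(s^2 + s - 6)
(3) feedback reduction of F1, ((F2*F3)+F4+F5), which is the overall transfer function T(s) = C(s)/R(s) in lowest terms

Answer: (s^2 + s - 6)/(4*s^4 + 2*s^3 - 27*s^2 + 9*s + 40)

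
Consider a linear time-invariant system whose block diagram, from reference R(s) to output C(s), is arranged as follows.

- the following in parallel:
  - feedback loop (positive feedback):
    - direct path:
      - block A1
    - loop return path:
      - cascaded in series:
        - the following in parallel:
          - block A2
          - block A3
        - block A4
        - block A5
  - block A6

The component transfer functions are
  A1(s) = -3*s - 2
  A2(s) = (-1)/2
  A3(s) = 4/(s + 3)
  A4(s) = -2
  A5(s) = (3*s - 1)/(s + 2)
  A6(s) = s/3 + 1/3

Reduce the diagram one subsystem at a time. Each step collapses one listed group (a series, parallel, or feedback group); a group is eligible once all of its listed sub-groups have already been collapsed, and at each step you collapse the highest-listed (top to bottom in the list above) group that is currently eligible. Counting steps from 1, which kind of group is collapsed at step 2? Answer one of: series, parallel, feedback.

1. add A2, A3 (parallel)
2. combine (A2+A3), A4, A5 in series
3. reduce the feedback loop with forward A1 and return ((A2+A3)*A4*A5)
4. reduce the parallel group [A1/(1-A1*((A2+A3)*A4*A5))], A6
At step 2 the group reduced is series.

Answer: series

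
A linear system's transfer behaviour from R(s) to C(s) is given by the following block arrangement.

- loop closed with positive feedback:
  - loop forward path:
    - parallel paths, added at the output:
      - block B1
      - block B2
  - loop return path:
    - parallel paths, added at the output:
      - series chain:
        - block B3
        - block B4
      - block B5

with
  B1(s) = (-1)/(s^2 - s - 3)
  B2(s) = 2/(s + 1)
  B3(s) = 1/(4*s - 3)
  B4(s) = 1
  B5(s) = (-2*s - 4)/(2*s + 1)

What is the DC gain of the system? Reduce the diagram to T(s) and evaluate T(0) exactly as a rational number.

[1] add B1, B2 (parallel); result (2*s^2 - 3*s - 7)/(s^3 - 4*s - 3)
[2] reduce the series chain B3, B4; result 1/(4*s - 3)
[3] combine (B3*B4), B5 in parallel; result (-8*s^2 - 8*s + 13)/(8*s^2 - 2*s - 3)
[4] collapse the loop ((B1+B2) forward, ((B3*B4)+B5) return); result (16*s^4 - 28*s^3 - 56*s^2 + 23*s + 21)/(8*s^5 + 14*s^4 - 43*s^3 - 122*s^2 + s + 100)
Evaluating the step-4 result (the overall T(s)) at s = 0 gives T(0) = 21/100.

Final answer: 21/100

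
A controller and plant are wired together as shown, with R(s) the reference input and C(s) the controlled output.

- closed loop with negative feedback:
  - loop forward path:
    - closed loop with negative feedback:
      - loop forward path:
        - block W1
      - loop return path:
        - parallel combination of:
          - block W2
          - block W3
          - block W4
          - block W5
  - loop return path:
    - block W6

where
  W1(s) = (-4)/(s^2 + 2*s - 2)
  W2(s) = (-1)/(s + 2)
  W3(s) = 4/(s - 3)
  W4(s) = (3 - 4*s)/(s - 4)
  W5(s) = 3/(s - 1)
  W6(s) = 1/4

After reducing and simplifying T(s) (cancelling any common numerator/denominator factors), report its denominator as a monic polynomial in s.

[1] parallel reduction of W2, W3, W4, W5 gives (-4*s^4 + 17*s^3 - 5*s^2 - 88*s + 134)/(s^4 - 6*s^3 + 3*s^2 + 26*s - 24)
[2] close the feedback loop around W1, (W2+W3+W4+W5) gives (-4*s^4 + 24*s^3 - 12*s^2 - 104*s + 96)/(s^6 - 4*s^5 + 5*s^4 - 24*s^3 + 42*s^2 + 252*s - 488)
[3] close the feedback loop around [W1/(1+W1*(W2+W3+W4+W5))], W6 gives (-4*s^4 + 24*s^3 - 12*s^2 - 104*s + 96)/(s^6 - 4*s^5 + 4*s^4 - 18*s^3 + 39*s^2 + 226*s - 464)
T(s) is the step-3 result (common factors already cancelled). Leading coefficient of the denominator: 1, so no rescaling is needed.

Final answer: s^6 - 4*s^5 + 4*s^4 - 18*s^3 + 39*s^2 + 226*s - 464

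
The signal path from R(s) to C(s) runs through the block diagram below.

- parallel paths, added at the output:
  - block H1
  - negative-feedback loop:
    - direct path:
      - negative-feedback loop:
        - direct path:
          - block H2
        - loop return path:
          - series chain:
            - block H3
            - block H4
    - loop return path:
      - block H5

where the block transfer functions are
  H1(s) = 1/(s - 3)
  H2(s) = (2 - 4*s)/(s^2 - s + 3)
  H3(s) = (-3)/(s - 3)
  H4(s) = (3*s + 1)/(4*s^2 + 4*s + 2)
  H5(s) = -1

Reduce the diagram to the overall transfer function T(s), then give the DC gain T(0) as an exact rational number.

Step 1. multiply H3, H4 (series): (-9*s - 3)/(4*s^3 - 8*s^2 - 10*s - 6)
Step 2. feedback reduction of H2, (H3*H4): (-8*s^4 + 20*s^3 + 12*s^2 + 2*s - 6)/(2*s^5 - 6*s^4 + 5*s^3 + 8*s^2 - 15*s - 12)
Step 3. feedback reduction of [H2/(1+H2*(H3*H4))], H5: (-8*s^4 + 20*s^3 + 12*s^2 + 2*s - 6)/(2*s^5 + 2*s^4 - 15*s^3 - 4*s^2 - 17*s - 6)
Step 4. combine H1, [[H2/(1+H2*(H3*H4))]/(1+[H2/(1+H2*(H3*H4))]*H5)] in parallel: (-6*s^5 + 46*s^4 - 63*s^3 - 38*s^2 - 29*s + 12)/(2*s^6 - 4*s^5 - 21*s^4 + 41*s^3 - 5*s^2 + 45*s + 18)
The step-4 result is T(s). Setting s = 0: T(0) = 12/18 = 2/3.

Answer: 2/3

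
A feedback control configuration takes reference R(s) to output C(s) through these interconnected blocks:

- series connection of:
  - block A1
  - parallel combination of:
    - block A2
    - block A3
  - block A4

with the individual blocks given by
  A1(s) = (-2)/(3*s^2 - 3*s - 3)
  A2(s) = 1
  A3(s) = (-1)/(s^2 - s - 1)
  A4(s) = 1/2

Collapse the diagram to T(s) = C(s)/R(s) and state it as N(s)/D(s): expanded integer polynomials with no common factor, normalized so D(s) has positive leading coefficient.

Step 1. combine A2, A3 in parallel, giving (s^2 - s - 2)/(s^2 - s - 1)
Step 2. series reduction of A1, (A2+A3), A4; the result is T(s) itself (integer coefficients, no common factor, positive leading denominator coefficient)

Hence the answer: (-s^2 + s + 2)/(3*s^4 - 6*s^3 - 3*s^2 + 6*s + 3)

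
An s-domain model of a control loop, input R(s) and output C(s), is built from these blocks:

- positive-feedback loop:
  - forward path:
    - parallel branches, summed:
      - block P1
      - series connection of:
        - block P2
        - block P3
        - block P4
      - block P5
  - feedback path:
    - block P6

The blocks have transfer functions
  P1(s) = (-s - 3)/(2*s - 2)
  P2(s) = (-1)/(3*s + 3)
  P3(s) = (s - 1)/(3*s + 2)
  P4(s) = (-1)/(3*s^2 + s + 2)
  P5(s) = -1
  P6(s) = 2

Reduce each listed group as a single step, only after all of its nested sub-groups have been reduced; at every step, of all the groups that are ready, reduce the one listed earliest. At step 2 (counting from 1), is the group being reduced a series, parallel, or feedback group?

Step 1 - cascade P2, P3, P4
Step 2 - reduce the parallel group P1, (P2*P3*P4), P5
Step 3 - close the feedback loop around (P1+(P2*P3*P4)+P5), P6
Step 2 collapses a parallel group.

Therefore the answer is parallel.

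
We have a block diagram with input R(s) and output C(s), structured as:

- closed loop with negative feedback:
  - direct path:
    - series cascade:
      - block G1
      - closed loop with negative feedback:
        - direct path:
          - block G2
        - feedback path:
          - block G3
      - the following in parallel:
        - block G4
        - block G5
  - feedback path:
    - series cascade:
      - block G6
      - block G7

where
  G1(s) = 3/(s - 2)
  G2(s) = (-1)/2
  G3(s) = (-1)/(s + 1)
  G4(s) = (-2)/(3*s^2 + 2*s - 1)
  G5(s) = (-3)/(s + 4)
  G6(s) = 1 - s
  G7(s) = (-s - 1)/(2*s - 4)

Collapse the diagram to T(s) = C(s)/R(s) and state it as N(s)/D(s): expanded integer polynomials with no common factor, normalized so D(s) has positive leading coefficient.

Reducing step by step:

Step 1 - collapse the loop (G2 forward, G3 return) gives (-s - 1)/(2*s + 3)
Step 2 - sum the parallel branches G4, G5 gives (-9*s^2 - 8*s - 5)/(3*s^3 + 14*s^2 + 7*s - 4)
Step 3 - series reduction of G1, [G2/(1+G2*G3)], (G4+G5) gives (27*s^2 + 24*s + 15)/(6*s^4 + 19*s^3 - 37*s^2 - 62*s + 24)
Step 4 - series reduction of G6, G7 gives (s^2 - 1)/(2*s - 4)
Step 5 - reduce the feedback loop with forward (G1*[G2/(1+G2*G3)]*(G4+G5)) and return (G6*G7), which is the overall transfer function T(s) = C(s)/R(s) in lowest terms

Answer: (54*s^3 - 60*s^2 - 66*s - 60)/(12*s^5 + 41*s^4 - 126*s^3 + 12*s^2 + 272*s - 111)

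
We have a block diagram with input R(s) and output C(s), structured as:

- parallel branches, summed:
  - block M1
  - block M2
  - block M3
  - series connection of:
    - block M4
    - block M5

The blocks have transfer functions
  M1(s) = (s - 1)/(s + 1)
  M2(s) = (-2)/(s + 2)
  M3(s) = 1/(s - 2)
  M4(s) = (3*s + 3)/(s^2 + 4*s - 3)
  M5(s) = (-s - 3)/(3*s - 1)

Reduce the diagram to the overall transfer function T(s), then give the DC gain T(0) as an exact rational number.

Step 1: reduce the series chain M4, M5 gives (-3*s^2 - 12*s - 9)/(3*s^3 + 11*s^2 - 13*s + 3)
Step 2: add M1, M2, M3, (M4*M5) (parallel) gives (3*s^6 + 2*s^5 - 47*s^4 + 61*s^3 + 142*s^2 - 43*s + 66)/(3*s^6 + 14*s^5 - 14*s^4 - 66*s^3 + 11*s^2 + 40*s - 12)
DC gain: substitute s = 0 into T(s) from step 2: T(0) = 66/(-12) = -11/2.

Hence the answer: -11/2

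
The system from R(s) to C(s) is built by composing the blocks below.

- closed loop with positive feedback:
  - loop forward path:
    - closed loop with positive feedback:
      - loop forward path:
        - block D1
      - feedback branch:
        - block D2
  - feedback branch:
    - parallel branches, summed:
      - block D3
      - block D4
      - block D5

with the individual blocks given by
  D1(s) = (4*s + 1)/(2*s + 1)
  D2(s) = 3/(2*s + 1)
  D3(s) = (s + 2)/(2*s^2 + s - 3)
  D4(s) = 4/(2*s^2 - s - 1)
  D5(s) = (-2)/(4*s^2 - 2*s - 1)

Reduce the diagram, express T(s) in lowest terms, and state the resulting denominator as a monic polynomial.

Step 1 - apply the feedback formula to D1, D2; result (8*s^2 + 6*s + 1)/(4*s^2 - 8*s - 2)
Step 2 - sum the parallel branches D3, D4, D5; result (8*s^4 + 40*s^3 + 20*s^2 - 31*s - 8)/(16*s^5 + 8*s^4 - 32*s^3 - 6*s^2 + 11*s + 3)
Step 3 - feedback reduction of [D1/(1-D1*D2)], (D3+D4+D5); result (64*s^6 + 48*s^5 - 120*s^4 - 56*s^3 + 38*s^2 + 23*s + 3)/(32*s^6 - 96*s^5 - 248*s^4 + 28*s^3 + 108*s^2 + 29*s + 2)
The result of step 3 is T(s) in lowest terms. Its denominator has leading coefficient 32; dividing the denominator through by 32 makes it monic.

Hence the answer: s^6 - 3*s^5 - 31*s^4/4 + 7*s^3/8 + 27*s^2/8 + 29*s/32 + 1/16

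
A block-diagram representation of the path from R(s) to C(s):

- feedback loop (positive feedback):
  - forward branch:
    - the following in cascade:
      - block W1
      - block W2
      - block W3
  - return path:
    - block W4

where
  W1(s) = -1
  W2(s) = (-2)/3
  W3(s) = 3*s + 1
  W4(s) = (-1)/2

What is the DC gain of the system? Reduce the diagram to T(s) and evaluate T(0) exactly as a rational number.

1. reduce the series chain W1, W2, W3 -> 2*s + 2/3
2. close the feedback loop around (W1*W2*W3), W4 -> (6*s + 2)/(3*s + 4)
Evaluating the step-2 result (the overall T(s)) at s = 0 gives T(0) = 2/4 = 1/2.

Final answer: 1/2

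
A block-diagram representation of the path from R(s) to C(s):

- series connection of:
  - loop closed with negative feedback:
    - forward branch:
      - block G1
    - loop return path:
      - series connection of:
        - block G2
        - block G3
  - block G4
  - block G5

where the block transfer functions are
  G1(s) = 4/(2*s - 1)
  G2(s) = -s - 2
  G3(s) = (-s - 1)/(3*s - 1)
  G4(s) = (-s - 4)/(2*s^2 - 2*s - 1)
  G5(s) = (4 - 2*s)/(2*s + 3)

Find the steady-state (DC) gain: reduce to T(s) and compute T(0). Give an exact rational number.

First reduce the diagram to T(s).

(1) cascade G2, G3, giving (s^2 + 3*s + 2)/(3*s - 1)
(2) feedback reduction of G1, (G2*G3), giving (12*s - 4)/(10*s^2 + 7*s + 9)
(3) cascade [G1/(1+G1*(G2*G3))], G4, G5, giving (24*s^3 + 40*s^2 - 208*s + 64)/(40*s^5 + 48*s^4 - 30*s^3 - 68*s^2 - 93*s - 27)
Evaluating the step-3 result (the overall T(s)) at s = 0 gives T(0) = 64/(-27) = -64/27.

Answer: -64/27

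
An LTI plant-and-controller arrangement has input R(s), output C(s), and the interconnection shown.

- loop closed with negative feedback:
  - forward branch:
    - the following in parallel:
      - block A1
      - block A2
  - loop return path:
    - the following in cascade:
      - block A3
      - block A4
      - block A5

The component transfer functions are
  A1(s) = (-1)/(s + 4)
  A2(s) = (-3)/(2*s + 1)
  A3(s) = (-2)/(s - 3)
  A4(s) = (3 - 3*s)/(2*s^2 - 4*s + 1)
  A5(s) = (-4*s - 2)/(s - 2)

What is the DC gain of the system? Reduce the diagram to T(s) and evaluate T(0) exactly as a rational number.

Step 1: combine A1, A2 in parallel -> (-5*s - 13)/(2*s^2 + 9*s + 4)
Step 2: cascade A3, A4, A5 -> (-24*s^2 + 12*s + 12)/(2*s^4 - 14*s^3 + 33*s^2 - 29*s + 6)
Step 3: collapse the loop ((A1+A2) forward, (A3*A4*A5) return) -> (-10*s^5 + 44*s^4 + 17*s^3 - 284*s^2 + 347*s - 78)/(4*s^6 - 10*s^5 - 52*s^4 + 303*s^3 + 135*s^2 - 278*s - 132)
Step 3 gives the overall T(s). Then T(0) = -78/(-132) = 13/22.

Therefore the answer is 13/22.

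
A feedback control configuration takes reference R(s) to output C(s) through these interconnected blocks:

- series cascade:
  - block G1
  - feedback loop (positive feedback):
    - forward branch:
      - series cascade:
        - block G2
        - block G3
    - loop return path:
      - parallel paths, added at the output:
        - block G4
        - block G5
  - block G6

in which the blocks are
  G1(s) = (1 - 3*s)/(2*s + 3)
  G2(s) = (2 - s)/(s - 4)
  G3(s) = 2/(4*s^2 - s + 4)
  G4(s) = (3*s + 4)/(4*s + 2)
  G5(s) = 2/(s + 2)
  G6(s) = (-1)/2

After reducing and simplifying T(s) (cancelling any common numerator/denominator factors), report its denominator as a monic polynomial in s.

Step 1: reduce the series chain G2, G3: (4 - 2*s)/(4*s^3 - 17*s^2 + 8*s - 16)
Step 2: add G4, G5 (parallel): (3*s^2 + 18*s + 12)/(4*s^2 + 10*s + 4)
Step 3: reduce the feedback loop with forward (G2*G3) and return (G4+G5): (-2*s^3 - s^2 + 8*s + 4)/(4*s^5 - 7*s^4 - 29*s^3 - 7*s^2 - 44*s - 28)
Step 4: cascade G1, [(G2*G3)/(1-(G2*G3)*(G4+G5))], G6: (-6*s^4 - s^3 + 25*s^2 + 4*s - 4)/(16*s^6 - 4*s^5 - 158*s^4 - 202*s^3 - 218*s^2 - 376*s - 168)
The result of step 4 is T(s) in lowest terms. Its denominator has leading coefficient 16; dividing the denominator through by 16 makes it monic.

Hence the answer: s^6 - s^5/4 - 79*s^4/8 - 101*s^3/8 - 109*s^2/8 - 47*s/2 - 21/2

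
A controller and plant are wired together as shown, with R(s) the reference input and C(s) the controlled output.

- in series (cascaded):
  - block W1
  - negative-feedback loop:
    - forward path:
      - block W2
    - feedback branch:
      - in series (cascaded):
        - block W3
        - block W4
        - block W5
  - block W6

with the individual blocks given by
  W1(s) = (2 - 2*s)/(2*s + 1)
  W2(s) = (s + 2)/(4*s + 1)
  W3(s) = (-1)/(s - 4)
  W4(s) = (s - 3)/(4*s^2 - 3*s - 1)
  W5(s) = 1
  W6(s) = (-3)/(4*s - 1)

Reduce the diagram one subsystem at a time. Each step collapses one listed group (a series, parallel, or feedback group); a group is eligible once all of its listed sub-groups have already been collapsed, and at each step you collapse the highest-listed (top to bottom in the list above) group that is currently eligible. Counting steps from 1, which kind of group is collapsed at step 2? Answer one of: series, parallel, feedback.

The answer is feedback.

Reasoning:
[1] cascade W3, W4, W5
[2] reduce the feedback loop with forward W2 and return (W3*W4*W5)
[3] multiply W1, [W2/(1+W2*(W3*W4*W5))], W6 (series)
So the answer for step 2 is feedback.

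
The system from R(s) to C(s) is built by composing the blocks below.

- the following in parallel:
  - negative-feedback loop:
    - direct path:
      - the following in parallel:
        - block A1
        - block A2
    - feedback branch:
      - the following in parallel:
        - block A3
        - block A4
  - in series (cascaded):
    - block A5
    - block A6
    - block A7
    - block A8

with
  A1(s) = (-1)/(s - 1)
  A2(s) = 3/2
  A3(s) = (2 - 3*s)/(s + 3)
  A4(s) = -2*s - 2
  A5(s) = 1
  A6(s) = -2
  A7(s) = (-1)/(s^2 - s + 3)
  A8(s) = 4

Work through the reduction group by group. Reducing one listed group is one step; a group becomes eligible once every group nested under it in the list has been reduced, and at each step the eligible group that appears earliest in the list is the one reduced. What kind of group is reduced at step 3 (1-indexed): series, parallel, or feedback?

Answer: feedback

Working:
(1) combine A1, A2 in parallel
(2) combine A3, A4 in parallel
(3) collapse the loop ((A1+A2) forward, (A3+A4) return)
(4) multiply A5, A6, A7, A8 (series)
(5) combine [(A1+A2)/(1+(A1+A2)*(A3+A4))], (A5*A6*A7*A8) in parallel
At step 3 the group reduced is feedback.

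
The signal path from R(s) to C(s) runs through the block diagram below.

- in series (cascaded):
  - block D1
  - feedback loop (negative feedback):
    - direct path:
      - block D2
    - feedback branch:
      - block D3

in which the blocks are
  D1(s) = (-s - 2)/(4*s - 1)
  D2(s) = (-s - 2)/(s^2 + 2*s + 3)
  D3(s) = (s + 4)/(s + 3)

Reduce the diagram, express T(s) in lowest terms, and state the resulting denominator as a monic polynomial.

Reducing step by step:

Step 1: close the feedback loop around D2, D3 gives (-s^2 - 5*s - 6)/(s^3 + 4*s^2 + 3*s + 1)
Step 2: cascade D1, [D2/(1+D2*D3)] gives (s^3 + 7*s^2 + 16*s + 12)/(4*s^4 + 15*s^3 + 8*s^2 + s - 1)
The result of step 2 is T(s) in lowest terms. Its denominator has leading coefficient 4; dividing the denominator through by 4 makes it monic.

Answer: s^4 + 15*s^3/4 + 2*s^2 + s/4 - 1/4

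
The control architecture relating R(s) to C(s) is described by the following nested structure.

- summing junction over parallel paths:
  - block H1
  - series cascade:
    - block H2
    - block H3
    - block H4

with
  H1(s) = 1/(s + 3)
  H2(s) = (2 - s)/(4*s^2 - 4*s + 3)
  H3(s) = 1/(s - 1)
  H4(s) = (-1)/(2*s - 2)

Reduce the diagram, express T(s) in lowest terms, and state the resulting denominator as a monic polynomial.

Answer: s^5 - 21*s^3/4 + 35*s^2/4 - 27*s/4 + 9/4

Working:
Step 1 - reduce the series chain H2, H3, H4: (s - 2)/(8*s^4 - 24*s^3 + 30*s^2 - 20*s + 6)
Step 2 - combine H1, (H2*H3*H4) in parallel: (8*s^4 - 24*s^3 + 31*s^2 - 19*s)/(8*s^5 - 42*s^3 + 70*s^2 - 54*s + 18)
No further cancellation is possible in the step-2 result, so that is T(s). Its denominator becomes monic after dividing by the leading coefficient 8.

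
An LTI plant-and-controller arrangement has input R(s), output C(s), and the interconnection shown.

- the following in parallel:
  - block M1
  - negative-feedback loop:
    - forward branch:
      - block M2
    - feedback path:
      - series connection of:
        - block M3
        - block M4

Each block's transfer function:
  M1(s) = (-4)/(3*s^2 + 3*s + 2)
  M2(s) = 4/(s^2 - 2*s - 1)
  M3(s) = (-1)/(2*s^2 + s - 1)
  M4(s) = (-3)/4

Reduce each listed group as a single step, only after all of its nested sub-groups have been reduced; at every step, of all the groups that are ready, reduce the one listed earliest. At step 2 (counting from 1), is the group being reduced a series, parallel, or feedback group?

(1) reduce the series chain M3, M4
(2) feedback reduction of M2, (M3*M4)
(3) combine M1, [M2/(1+M2*(M3*M4))] in parallel
The group at step 2 is a feedback group.

Hence the answer: feedback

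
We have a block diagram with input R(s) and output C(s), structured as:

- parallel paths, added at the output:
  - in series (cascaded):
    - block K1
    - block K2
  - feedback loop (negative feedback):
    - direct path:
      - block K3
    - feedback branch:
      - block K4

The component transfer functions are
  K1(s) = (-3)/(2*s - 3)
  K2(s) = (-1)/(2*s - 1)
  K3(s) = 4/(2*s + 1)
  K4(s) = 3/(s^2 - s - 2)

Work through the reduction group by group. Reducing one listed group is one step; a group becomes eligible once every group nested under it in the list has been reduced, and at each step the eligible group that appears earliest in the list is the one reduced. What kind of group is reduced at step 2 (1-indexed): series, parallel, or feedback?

Answer: feedback

Working:
Step 1. series reduction of K1, K2
Step 2. apply the feedback formula to K3, K4
Step 3. sum the parallel branches (K1*K2), [K3/(1+K3*K4)]
Step 2 collapses a feedback group.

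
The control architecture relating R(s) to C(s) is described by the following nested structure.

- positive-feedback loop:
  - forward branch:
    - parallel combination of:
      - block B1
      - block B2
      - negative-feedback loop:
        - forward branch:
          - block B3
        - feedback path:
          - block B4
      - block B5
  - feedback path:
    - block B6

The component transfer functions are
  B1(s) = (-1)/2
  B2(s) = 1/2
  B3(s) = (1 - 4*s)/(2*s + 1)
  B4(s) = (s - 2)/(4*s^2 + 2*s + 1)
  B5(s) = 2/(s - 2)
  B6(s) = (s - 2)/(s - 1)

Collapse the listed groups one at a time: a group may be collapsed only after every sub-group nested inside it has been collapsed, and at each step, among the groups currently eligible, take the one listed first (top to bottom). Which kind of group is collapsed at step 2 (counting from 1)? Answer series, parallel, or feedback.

The answer is parallel.

Reasoning:
Step 1 - collapse the loop (B3 forward, B4 return)
Step 2 - add B1, B2, [B3/(1+B3*B4)], B5 (parallel)
Step 3 - collapse the loop ((B1+B2+[B3/(1+B3*B4)]+B5) forward, B6 return)
Step 2: parallel.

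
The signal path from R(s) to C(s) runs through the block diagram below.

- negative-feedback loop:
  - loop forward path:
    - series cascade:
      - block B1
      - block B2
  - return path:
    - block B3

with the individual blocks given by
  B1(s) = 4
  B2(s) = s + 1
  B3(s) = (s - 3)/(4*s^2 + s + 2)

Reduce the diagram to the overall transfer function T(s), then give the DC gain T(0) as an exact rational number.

Answer: -4/5

Working:
[1] reduce the series chain B1, B2, giving 4*s + 4
[2] close the feedback loop around (B1*B2), B3, giving (16*s^3 + 20*s^2 + 12*s + 8)/(8*s^2 - 7*s - 10)
The step-2 result is T(s). Setting s = 0: T(0) = 8/(-10) = -4/5.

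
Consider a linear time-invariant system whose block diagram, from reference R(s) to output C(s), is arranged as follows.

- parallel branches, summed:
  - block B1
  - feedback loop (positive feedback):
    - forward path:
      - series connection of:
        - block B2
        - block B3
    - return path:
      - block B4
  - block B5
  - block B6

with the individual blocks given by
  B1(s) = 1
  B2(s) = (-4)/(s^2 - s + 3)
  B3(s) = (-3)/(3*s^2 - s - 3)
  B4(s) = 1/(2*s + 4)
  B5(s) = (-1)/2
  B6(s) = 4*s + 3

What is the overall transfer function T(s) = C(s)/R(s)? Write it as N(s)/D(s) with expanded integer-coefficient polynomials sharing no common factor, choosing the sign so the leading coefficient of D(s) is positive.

Reducing step by step:

1. multiply B2, B3 (series): 12/(3*s^4 - 4*s^3 + 7*s^2 - 9)
2. feedback reduction of (B2*B3), B4: (12*s + 24)/(3*s^5 + 2*s^4 - s^3 + 14*s^2 - 9*s - 24)
3. add B1, [(B2*B3)/(1-(B2*B3)*B4)], B5, B6 (parallel), which is the overall transfer function T(s) = C(s)/R(s) in lowest terms

Answer: (24*s^6 + 37*s^5 + 6*s^4 + 105*s^3 + 26*s^2 - 231*s - 120)/(6*s^5 + 4*s^4 - 2*s^3 + 28*s^2 - 18*s - 48)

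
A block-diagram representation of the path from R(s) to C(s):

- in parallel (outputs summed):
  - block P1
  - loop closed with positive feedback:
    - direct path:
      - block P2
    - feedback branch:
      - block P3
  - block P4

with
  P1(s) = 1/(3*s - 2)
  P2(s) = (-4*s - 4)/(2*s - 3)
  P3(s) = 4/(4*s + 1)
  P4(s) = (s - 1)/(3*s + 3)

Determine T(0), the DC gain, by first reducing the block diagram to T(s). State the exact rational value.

Step 1: close the feedback loop around P2, P3 -> (-16*s^2 - 20*s - 4)/(8*s^2 + 6*s + 13)
Step 2: reduce the parallel group P1, [P2/(1-P2*P3)], P4 -> (-120*s^4 - 226*s^3 + 67*s^2 + 112*s + 89)/(72*s^4 + 78*s^3 + 87*s^2 + 3*s - 78)
Evaluating the step-2 result (the overall T(s)) at s = 0 gives T(0) = 89/(-78) = -89/78.

Therefore the answer is -89/78.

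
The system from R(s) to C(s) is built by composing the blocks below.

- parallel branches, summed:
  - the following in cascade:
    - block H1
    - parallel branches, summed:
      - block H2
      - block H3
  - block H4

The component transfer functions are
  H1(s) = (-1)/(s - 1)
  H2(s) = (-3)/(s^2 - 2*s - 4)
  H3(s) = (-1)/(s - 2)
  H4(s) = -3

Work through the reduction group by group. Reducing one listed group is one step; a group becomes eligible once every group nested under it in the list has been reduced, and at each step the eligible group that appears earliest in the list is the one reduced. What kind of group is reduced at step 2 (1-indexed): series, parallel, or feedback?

Answer: series

Working:
Step 1: sum the parallel branches H2, H3
Step 2: multiply H1, (H2+H3) (series)
Step 3: add (H1*(H2+H3)), H4 (parallel)
Step 2 collapses a series group.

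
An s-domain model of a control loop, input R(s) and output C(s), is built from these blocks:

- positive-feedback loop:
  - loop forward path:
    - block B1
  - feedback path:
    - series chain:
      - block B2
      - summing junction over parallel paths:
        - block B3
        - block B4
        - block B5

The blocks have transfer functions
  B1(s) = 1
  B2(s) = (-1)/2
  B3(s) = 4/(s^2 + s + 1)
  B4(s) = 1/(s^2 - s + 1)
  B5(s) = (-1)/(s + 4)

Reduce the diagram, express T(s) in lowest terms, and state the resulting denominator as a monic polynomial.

Reducing step by step:

1. reduce the parallel group B3, B4, B5, giving (-s^4 + 5*s^3 + 16*s^2 - 7*s + 19)/(s^5 + 4*s^4 + s^3 + 4*s^2 + s + 4)
2. reduce the series chain B2, (B3+B4+B5), giving (s^4 - 5*s^3 - 16*s^2 + 7*s - 19)/(2*s^5 + 8*s^4 + 2*s^3 + 8*s^2 + 2*s + 8)
3. collapse the loop (B1 forward, (B2*(B3+B4+B5)) return), giving (2*s^5 + 8*s^4 + 2*s^3 + 8*s^2 + 2*s + 8)/(2*s^5 + 7*s^4 + 7*s^3 + 24*s^2 - 5*s + 27)
The result of step 3 is T(s) in lowest terms. Its denominator has leading coefficient 2; dividing the denominator through by 2 makes it monic.

Answer: s^5 + 7*s^4/2 + 7*s^3/2 + 12*s^2 - 5*s/2 + 27/2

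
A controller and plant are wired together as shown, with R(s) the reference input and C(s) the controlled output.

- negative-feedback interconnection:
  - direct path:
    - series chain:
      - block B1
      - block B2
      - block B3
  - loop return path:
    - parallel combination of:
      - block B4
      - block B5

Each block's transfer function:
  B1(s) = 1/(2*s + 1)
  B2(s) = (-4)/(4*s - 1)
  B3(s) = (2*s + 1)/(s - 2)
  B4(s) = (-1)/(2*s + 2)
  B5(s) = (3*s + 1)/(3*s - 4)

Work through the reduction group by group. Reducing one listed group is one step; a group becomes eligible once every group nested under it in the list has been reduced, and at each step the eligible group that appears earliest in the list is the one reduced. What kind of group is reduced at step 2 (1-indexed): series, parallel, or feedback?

Reducing step by step:

Step 1 - combine B1, B2, B3 in series
Step 2 - combine B4, B5 in parallel
Step 3 - feedback reduction of (B1*B2*B3), (B4+B5)
The group at step 2 is a parallel group.

Answer: parallel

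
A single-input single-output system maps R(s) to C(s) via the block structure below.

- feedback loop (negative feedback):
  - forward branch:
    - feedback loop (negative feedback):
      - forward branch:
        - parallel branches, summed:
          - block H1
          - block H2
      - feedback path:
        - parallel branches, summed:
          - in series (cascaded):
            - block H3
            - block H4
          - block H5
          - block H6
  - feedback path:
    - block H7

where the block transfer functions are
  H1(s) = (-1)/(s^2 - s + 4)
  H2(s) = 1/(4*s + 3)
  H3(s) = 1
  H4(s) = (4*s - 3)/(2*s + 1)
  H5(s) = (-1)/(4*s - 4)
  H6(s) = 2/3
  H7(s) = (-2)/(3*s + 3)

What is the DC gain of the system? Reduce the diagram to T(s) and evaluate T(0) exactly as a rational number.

First reduce the diagram to T(s).

(1) add H1, H2 (parallel) gives (s^2 - 5*s + 1)/(4*s^3 - s^2 + 13*s + 12)
(2) reduce the series chain H3, H4 gives (4*s - 3)/(2*s + 1)
(3) combine (H3*H4), H5, H6 in parallel gives (64*s^2 - 98*s + 25)/(24*s^2 - 12*s - 12)
(4) reduce the feedback loop with forward (H1+H2) and return ((H3*H4)+H5+H6) gives (24*s^4 - 132*s^3 + 72*s^2 + 48*s - 12)/(96*s^5 - 8*s^4 - 142*s^3 + 723*s^2 - 523*s - 119)
(5) feedback reduction of [(H1+H2)/(1+(H1+H2)*((H3*H4)+H5+H6))], H7 gives (24*s^5 - 108*s^4 - 60*s^3 + 120*s^2 + 36*s - 12)/(96*s^6 + 88*s^5 - 166*s^4 + 669*s^3 + 152*s^2 - 674*s - 111)
That last expression is T(s); at s = 0 only the constant terms survive, so T(0) = -12/(-111) = 4/37.

Answer: 4/37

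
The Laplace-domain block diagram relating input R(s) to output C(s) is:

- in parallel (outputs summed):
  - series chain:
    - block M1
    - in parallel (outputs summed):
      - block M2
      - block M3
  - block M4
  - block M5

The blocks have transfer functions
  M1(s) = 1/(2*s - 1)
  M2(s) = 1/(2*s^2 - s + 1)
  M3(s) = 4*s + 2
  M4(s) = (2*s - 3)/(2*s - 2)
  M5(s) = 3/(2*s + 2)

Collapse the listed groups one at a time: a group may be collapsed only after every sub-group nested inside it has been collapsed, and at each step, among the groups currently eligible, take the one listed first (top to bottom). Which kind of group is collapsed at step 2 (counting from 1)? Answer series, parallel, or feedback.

Step 1 - reduce the parallel group M2, M3
Step 2 - cascade M1, (M2+M3)
Step 3 - sum the parallel branches (M1*(M2+M3)), M4, M5
The group at step 2 is a series group.

Hence the answer: series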